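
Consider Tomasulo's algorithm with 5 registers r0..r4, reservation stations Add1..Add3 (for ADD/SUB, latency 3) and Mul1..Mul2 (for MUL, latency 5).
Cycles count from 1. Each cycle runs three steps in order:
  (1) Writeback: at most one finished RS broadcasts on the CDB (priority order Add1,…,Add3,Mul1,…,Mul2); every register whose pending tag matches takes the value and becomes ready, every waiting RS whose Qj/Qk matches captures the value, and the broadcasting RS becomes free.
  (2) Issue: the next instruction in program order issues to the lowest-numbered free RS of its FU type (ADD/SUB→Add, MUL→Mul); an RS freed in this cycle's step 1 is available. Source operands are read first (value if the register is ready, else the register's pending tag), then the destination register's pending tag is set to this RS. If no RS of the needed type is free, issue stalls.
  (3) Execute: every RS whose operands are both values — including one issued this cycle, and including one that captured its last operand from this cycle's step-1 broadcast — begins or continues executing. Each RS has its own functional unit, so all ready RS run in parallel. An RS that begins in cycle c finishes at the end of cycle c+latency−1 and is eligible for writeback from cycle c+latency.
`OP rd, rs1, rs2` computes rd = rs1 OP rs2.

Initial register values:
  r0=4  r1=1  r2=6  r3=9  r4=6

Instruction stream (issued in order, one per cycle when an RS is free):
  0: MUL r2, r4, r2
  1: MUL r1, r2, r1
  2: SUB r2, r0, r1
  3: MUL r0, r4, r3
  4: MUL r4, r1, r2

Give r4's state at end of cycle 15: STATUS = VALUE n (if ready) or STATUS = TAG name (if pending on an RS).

STATUS = TAG Mul1

c1: issue MUL r2<-Mul1 | r0:4,r1:1,r2:Mul1,r3:9,r4:6
c2: issue MUL r1<-Mul2 | r0:4,r1:Mul2,r2:Mul1,r3:9,r4:6
c3: issue SUB r2<-Add1 | r0:4,r1:Mul2,r2:Add1,r3:9,r4:6
c4: stall | r0:4,r1:Mul2,r2:Add1,r3:9,r4:6
c5: stall | r0:4,r1:Mul2,r2:Add1,r3:9,r4:6
c6: CDB Mul1=36; issue MUL r0<-Mul1 | r0:Mul1,r1:Mul2,r2:Add1,r3:9,r4:6
c7: stall | r0:Mul1,r1:Mul2,r2:Add1,r3:9,r4:6
c8: stall | r0:Mul1,r1:Mul2,r2:Add1,r3:9,r4:6
c9: stall | r0:Mul1,r1:Mul2,r2:Add1,r3:9,r4:6
c10: stall | r0:Mul1,r1:Mul2,r2:Add1,r3:9,r4:6
c11: CDB Mul1=54; issue MUL r4<-Mul1 | r0:54,r1:Mul2,r2:Add1,r3:9,r4:Mul1
c12: CDB Mul2=36 | r0:54,r1:36,r2:Add1,r3:9,r4:Mul1
c13: - | r0:54,r1:36,r2:Add1,r3:9,r4:Mul1
c14: - | r0:54,r1:36,r2:Add1,r3:9,r4:Mul1
c15: CDB Add1=-32 | r0:54,r1:36,r2:-32,r3:9,r4:Mul1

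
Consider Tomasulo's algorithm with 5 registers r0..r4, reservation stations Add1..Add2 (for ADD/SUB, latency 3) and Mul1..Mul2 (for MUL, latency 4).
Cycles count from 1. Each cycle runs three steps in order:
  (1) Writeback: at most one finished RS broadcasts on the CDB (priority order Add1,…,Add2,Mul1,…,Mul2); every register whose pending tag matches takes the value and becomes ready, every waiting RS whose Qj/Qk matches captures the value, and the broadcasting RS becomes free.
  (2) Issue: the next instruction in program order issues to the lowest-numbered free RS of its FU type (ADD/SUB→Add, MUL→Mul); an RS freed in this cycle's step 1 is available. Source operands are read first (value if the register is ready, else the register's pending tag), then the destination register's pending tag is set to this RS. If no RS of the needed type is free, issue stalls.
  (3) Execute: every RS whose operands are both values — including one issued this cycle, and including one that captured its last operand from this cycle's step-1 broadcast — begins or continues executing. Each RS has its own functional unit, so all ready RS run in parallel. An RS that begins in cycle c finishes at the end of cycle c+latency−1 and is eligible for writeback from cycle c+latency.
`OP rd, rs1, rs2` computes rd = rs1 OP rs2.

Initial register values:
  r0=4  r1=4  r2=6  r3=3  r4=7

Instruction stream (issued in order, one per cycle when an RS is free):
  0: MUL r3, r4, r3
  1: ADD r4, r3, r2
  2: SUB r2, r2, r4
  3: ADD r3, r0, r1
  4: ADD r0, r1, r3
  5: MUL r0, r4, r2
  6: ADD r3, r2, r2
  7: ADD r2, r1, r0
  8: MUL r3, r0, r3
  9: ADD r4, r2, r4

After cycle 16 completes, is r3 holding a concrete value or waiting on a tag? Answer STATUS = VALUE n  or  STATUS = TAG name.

cycle 1: issue MUL r3<-Mul1 // r0:4,r1:4,r2:6,r3:Mul1,r4:7
cycle 2: issue ADD r4<-Add1 // r0:4,r1:4,r2:6,r3:Mul1,r4:Add1
cycle 3: issue SUB r2<-Add2 // r0:4,r1:4,r2:Add2,r3:Mul1,r4:Add1
cycle 4: stall // r0:4,r1:4,r2:Add2,r3:Mul1,r4:Add1
cycle 5: CDB Mul1=21; stall // r0:4,r1:4,r2:Add2,r3:21,r4:Add1
cycle 6: stall // r0:4,r1:4,r2:Add2,r3:21,r4:Add1
cycle 7: stall // r0:4,r1:4,r2:Add2,r3:21,r4:Add1
cycle 8: CDB Add1=27; issue ADD r3<-Add1 // r0:4,r1:4,r2:Add2,r3:Add1,r4:27
cycle 9: stall // r0:4,r1:4,r2:Add2,r3:Add1,r4:27
cycle 10: stall // r0:4,r1:4,r2:Add2,r3:Add1,r4:27
cycle 11: CDB Add1=8; issue ADD r0<-Add1 // r0:Add1,r1:4,r2:Add2,r3:8,r4:27
cycle 12: CDB Add2=-21; issue MUL r0<-Mul1 // r0:Mul1,r1:4,r2:-21,r3:8,r4:27
cycle 13: issue ADD r3<-Add2 // r0:Mul1,r1:4,r2:-21,r3:Add2,r4:27
cycle 14: CDB Add1=12; issue ADD r2<-Add1 // r0:Mul1,r1:4,r2:Add1,r3:Add2,r4:27
cycle 15: issue MUL r3<-Mul2 // r0:Mul1,r1:4,r2:Add1,r3:Mul2,r4:27
cycle 16: CDB Add2=-42; issue ADD r4<-Add2 // r0:Mul1,r1:4,r2:Add1,r3:Mul2,r4:Add2

STATUS = TAG Mul2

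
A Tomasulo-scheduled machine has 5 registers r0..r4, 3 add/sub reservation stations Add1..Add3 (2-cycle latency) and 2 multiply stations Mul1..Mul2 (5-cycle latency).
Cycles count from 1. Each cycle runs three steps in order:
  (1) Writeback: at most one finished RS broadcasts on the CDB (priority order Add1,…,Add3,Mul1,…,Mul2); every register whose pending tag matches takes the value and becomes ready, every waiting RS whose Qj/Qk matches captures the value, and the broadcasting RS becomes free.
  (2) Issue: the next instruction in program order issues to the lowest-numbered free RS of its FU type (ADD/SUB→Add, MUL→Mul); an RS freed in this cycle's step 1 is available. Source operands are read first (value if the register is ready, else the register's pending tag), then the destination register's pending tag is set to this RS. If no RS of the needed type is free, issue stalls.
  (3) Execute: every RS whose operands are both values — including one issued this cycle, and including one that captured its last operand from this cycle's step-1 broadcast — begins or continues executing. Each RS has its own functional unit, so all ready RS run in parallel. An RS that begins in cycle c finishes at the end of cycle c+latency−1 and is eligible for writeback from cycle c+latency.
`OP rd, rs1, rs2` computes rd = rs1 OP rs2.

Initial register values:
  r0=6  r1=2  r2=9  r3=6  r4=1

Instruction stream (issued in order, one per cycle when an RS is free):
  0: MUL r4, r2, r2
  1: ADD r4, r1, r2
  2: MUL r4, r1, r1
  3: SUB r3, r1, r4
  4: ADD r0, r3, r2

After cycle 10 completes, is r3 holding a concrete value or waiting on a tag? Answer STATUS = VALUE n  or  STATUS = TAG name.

STATUS = VALUE -2

  c1: issue MUL r4<-Mul1  regs: r0:6,r1:2,r2:9,r3:6,r4:Mul1
  c2: issue ADD r4<-Add1  regs: r0:6,r1:2,r2:9,r3:6,r4:Add1
  c3: issue MUL r4<-Mul2  regs: r0:6,r1:2,r2:9,r3:6,r4:Mul2
  c4: CDB Add1=11; issue SUB r3<-Add1  regs: r0:6,r1:2,r2:9,r3:Add1,r4:Mul2
  c5: issue ADD r0<-Add2  regs: r0:Add2,r1:2,r2:9,r3:Add1,r4:Mul2
  c6: CDB Mul1=81  regs: r0:Add2,r1:2,r2:9,r3:Add1,r4:Mul2
  c7: -  regs: r0:Add2,r1:2,r2:9,r3:Add1,r4:Mul2
  c8: CDB Mul2=4  regs: r0:Add2,r1:2,r2:9,r3:Add1,r4:4
  c9: -  regs: r0:Add2,r1:2,r2:9,r3:Add1,r4:4
  c10: CDB Add1=-2  regs: r0:Add2,r1:2,r2:9,r3:-2,r4:4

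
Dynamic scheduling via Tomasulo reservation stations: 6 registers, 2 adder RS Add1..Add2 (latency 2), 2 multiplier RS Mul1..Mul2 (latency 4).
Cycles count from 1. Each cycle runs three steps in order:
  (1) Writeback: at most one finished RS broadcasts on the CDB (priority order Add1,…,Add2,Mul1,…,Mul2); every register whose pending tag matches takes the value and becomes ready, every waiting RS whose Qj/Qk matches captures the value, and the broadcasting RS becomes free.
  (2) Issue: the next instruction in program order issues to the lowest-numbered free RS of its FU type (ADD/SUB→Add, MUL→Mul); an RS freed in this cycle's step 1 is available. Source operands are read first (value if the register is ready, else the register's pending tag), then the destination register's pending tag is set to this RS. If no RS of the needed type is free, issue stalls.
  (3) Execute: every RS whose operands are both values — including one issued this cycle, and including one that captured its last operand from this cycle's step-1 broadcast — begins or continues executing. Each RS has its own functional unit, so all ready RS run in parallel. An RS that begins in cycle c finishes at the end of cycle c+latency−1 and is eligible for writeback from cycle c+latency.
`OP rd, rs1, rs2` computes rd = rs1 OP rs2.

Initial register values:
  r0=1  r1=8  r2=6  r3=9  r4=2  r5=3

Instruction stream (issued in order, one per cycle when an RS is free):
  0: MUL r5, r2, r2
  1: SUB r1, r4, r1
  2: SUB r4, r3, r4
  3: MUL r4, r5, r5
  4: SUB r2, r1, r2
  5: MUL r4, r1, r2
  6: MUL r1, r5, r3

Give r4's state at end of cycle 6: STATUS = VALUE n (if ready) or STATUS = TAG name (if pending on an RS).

  c1: issue MUL r5<-Mul1  regs: r0:1,r1:8,r2:6,r3:9,r4:2,r5:Mul1
  c2: issue SUB r1<-Add1  regs: r0:1,r1:Add1,r2:6,r3:9,r4:2,r5:Mul1
  c3: issue SUB r4<-Add2  regs: r0:1,r1:Add1,r2:6,r3:9,r4:Add2,r5:Mul1
  c4: CDB Add1=-6; issue MUL r4<-Mul2  regs: r0:1,r1:-6,r2:6,r3:9,r4:Mul2,r5:Mul1
  c5: CDB Add2=7; issue SUB r2<-Add1  regs: r0:1,r1:-6,r2:Add1,r3:9,r4:Mul2,r5:Mul1
  c6: CDB Mul1=36; issue MUL r4<-Mul1  regs: r0:1,r1:-6,r2:Add1,r3:9,r4:Mul1,r5:36

STATUS = TAG Mul1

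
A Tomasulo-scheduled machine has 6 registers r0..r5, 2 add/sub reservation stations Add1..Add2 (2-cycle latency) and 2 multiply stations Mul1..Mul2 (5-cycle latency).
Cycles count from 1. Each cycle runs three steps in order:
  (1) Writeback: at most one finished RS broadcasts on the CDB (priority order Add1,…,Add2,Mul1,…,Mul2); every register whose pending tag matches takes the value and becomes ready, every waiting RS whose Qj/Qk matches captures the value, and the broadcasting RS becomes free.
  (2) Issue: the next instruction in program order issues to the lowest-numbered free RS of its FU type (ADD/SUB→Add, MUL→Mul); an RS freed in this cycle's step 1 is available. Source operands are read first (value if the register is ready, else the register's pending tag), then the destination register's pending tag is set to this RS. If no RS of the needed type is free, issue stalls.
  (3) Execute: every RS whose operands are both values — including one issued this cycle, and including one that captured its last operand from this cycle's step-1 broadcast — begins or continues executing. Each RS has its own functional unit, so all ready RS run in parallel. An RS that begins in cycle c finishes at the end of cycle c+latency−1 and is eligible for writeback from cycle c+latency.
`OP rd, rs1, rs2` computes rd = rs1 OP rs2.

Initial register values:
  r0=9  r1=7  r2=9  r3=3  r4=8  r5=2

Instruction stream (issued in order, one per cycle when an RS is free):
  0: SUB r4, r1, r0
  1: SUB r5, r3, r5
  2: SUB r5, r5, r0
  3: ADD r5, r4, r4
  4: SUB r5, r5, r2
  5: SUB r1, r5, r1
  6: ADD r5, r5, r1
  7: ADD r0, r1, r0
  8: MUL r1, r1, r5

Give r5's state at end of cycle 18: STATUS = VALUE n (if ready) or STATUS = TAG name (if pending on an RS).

STATUS = VALUE -33

cycle 1: issue SUB r4<-Add1 // r0:9,r1:7,r2:9,r3:3,r4:Add1,r5:2
cycle 2: issue SUB r5<-Add2 // r0:9,r1:7,r2:9,r3:3,r4:Add1,r5:Add2
cycle 3: CDB Add1=-2; issue SUB r5<-Add1 // r0:9,r1:7,r2:9,r3:3,r4:-2,r5:Add1
cycle 4: CDB Add2=1; issue ADD r5<-Add2 // r0:9,r1:7,r2:9,r3:3,r4:-2,r5:Add2
cycle 5: stall // r0:9,r1:7,r2:9,r3:3,r4:-2,r5:Add2
cycle 6: CDB Add1=-8; issue SUB r5<-Add1 // r0:9,r1:7,r2:9,r3:3,r4:-2,r5:Add1
cycle 7: CDB Add2=-4; issue SUB r1<-Add2 // r0:9,r1:Add2,r2:9,r3:3,r4:-2,r5:Add1
cycle 8: stall // r0:9,r1:Add2,r2:9,r3:3,r4:-2,r5:Add1
cycle 9: CDB Add1=-13; issue ADD r5<-Add1 // r0:9,r1:Add2,r2:9,r3:3,r4:-2,r5:Add1
cycle 10: stall // r0:9,r1:Add2,r2:9,r3:3,r4:-2,r5:Add1
cycle 11: CDB Add2=-20; issue ADD r0<-Add2 // r0:Add2,r1:-20,r2:9,r3:3,r4:-2,r5:Add1
cycle 12: issue MUL r1<-Mul1 // r0:Add2,r1:Mul1,r2:9,r3:3,r4:-2,r5:Add1
cycle 13: CDB Add1=-33 // r0:Add2,r1:Mul1,r2:9,r3:3,r4:-2,r5:-33
cycle 14: CDB Add2=-11 // r0:-11,r1:Mul1,r2:9,r3:3,r4:-2,r5:-33
cycle 15: - // r0:-11,r1:Mul1,r2:9,r3:3,r4:-2,r5:-33
cycle 16: - // r0:-11,r1:Mul1,r2:9,r3:3,r4:-2,r5:-33
cycle 17: - // r0:-11,r1:Mul1,r2:9,r3:3,r4:-2,r5:-33
cycle 18: CDB Mul1=660 // r0:-11,r1:660,r2:9,r3:3,r4:-2,r5:-33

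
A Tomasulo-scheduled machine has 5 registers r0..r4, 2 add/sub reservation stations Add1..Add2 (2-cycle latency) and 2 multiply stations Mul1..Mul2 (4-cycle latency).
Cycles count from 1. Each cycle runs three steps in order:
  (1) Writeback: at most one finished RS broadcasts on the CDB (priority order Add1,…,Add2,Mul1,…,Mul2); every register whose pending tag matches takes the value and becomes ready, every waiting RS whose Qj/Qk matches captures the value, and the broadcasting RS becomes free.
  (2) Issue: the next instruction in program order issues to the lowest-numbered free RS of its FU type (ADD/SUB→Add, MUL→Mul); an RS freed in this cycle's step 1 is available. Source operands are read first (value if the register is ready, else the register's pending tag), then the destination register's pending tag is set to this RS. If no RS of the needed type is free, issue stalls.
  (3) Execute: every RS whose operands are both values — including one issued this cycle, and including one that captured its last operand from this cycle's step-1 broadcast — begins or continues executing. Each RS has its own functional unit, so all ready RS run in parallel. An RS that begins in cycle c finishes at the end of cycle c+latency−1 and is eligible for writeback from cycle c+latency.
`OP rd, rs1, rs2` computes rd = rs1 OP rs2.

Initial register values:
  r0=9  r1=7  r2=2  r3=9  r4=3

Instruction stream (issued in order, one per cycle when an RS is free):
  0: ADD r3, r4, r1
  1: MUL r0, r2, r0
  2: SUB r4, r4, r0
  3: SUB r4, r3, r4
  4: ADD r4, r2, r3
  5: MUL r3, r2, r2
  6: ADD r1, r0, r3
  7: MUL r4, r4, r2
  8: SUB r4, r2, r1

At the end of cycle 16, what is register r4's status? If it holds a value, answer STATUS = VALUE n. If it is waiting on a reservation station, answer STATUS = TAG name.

  c1: issue ADD r3<-Add1  regs: r0:9,r1:7,r2:2,r3:Add1,r4:3
  c2: issue MUL r0<-Mul1  regs: r0:Mul1,r1:7,r2:2,r3:Add1,r4:3
  c3: CDB Add1=10; issue SUB r4<-Add1  regs: r0:Mul1,r1:7,r2:2,r3:10,r4:Add1
  c4: issue SUB r4<-Add2  regs: r0:Mul1,r1:7,r2:2,r3:10,r4:Add2
  c5: stall  regs: r0:Mul1,r1:7,r2:2,r3:10,r4:Add2
  c6: CDB Mul1=18; stall  regs: r0:18,r1:7,r2:2,r3:10,r4:Add2
  c7: stall  regs: r0:18,r1:7,r2:2,r3:10,r4:Add2
  c8: CDB Add1=-15; issue ADD r4<-Add1  regs: r0:18,r1:7,r2:2,r3:10,r4:Add1
  c9: issue MUL r3<-Mul1  regs: r0:18,r1:7,r2:2,r3:Mul1,r4:Add1
  c10: CDB Add1=12; issue ADD r1<-Add1  regs: r0:18,r1:Add1,r2:2,r3:Mul1,r4:12
  c11: CDB Add2=25; issue MUL r4<-Mul2  regs: r0:18,r1:Add1,r2:2,r3:Mul1,r4:Mul2
  c12: issue SUB r4<-Add2  regs: r0:18,r1:Add1,r2:2,r3:Mul1,r4:Add2
  c13: CDB Mul1=4  regs: r0:18,r1:Add1,r2:2,r3:4,r4:Add2
  c14: -  regs: r0:18,r1:Add1,r2:2,r3:4,r4:Add2
  c15: CDB Add1=22  regs: r0:18,r1:22,r2:2,r3:4,r4:Add2
  c16: CDB Mul2=24  regs: r0:18,r1:22,r2:2,r3:4,r4:Add2

STATUS = TAG Add2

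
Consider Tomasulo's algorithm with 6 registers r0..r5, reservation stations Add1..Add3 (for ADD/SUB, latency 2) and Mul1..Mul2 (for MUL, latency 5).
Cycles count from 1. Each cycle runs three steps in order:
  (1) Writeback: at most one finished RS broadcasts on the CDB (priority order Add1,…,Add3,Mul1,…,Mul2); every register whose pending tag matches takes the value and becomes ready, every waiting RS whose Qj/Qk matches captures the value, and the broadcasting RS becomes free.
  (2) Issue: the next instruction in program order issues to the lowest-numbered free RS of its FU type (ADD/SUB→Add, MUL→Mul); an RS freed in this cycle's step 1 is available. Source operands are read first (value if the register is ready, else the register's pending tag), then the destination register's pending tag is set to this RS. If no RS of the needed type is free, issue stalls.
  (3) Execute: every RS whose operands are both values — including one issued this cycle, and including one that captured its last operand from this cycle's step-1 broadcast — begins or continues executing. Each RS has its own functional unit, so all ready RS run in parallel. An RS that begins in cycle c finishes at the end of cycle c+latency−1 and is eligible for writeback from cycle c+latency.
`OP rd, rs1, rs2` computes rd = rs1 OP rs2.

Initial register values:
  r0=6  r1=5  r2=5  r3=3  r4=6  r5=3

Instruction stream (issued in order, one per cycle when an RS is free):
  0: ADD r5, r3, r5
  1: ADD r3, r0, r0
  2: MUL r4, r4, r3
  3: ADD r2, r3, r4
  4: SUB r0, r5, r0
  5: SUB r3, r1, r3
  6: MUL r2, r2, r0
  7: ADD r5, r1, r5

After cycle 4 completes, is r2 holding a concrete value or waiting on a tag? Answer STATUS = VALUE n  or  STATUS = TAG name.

STATUS = TAG Add1

cycle 1: issue ADD r5<-Add1 // r0:6,r1:5,r2:5,r3:3,r4:6,r5:Add1
cycle 2: issue ADD r3<-Add2 // r0:6,r1:5,r2:5,r3:Add2,r4:6,r5:Add1
cycle 3: CDB Add1=6; issue MUL r4<-Mul1 // r0:6,r1:5,r2:5,r3:Add2,r4:Mul1,r5:6
cycle 4: CDB Add2=12; issue ADD r2<-Add1 // r0:6,r1:5,r2:Add1,r3:12,r4:Mul1,r5:6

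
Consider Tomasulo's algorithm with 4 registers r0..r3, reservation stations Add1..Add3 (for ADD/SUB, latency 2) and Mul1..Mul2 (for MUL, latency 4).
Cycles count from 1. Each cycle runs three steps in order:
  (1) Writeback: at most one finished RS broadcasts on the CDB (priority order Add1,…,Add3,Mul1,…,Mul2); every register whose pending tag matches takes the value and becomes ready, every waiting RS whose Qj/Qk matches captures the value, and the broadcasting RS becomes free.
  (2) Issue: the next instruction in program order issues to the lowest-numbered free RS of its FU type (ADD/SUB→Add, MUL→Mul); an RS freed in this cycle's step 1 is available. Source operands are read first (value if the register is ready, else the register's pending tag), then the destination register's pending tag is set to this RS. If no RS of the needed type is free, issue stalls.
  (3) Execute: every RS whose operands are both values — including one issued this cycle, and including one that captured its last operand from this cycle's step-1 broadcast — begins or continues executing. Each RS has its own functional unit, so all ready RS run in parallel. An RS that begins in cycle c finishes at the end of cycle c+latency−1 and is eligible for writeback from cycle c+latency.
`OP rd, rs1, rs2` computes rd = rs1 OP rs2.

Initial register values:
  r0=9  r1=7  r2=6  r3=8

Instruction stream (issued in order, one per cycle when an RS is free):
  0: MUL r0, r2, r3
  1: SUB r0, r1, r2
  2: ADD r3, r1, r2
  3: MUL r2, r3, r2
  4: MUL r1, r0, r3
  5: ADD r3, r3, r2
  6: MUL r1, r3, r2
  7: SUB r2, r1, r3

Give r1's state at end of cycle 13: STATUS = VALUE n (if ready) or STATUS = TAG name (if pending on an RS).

  c1: issue MUL r0<-Mul1  regs: r0:Mul1,r1:7,r2:6,r3:8
  c2: issue SUB r0<-Add1  regs: r0:Add1,r1:7,r2:6,r3:8
  c3: issue ADD r3<-Add2  regs: r0:Add1,r1:7,r2:6,r3:Add2
  c4: CDB Add1=1; issue MUL r2<-Mul2  regs: r0:1,r1:7,r2:Mul2,r3:Add2
  c5: CDB Add2=13; stall  regs: r0:1,r1:7,r2:Mul2,r3:13
  c6: CDB Mul1=48; issue MUL r1<-Mul1  regs: r0:1,r1:Mul1,r2:Mul2,r3:13
  c7: issue ADD r3<-Add1  regs: r0:1,r1:Mul1,r2:Mul2,r3:Add1
  c8: stall  regs: r0:1,r1:Mul1,r2:Mul2,r3:Add1
  c9: CDB Mul2=78; issue MUL r1<-Mul2  regs: r0:1,r1:Mul2,r2:78,r3:Add1
  c10: CDB Mul1=13; issue SUB r2<-Add2  regs: r0:1,r1:Mul2,r2:Add2,r3:Add1
  c11: CDB Add1=91  regs: r0:1,r1:Mul2,r2:Add2,r3:91
  c12: -  regs: r0:1,r1:Mul2,r2:Add2,r3:91
  c13: -  regs: r0:1,r1:Mul2,r2:Add2,r3:91

STATUS = TAG Mul2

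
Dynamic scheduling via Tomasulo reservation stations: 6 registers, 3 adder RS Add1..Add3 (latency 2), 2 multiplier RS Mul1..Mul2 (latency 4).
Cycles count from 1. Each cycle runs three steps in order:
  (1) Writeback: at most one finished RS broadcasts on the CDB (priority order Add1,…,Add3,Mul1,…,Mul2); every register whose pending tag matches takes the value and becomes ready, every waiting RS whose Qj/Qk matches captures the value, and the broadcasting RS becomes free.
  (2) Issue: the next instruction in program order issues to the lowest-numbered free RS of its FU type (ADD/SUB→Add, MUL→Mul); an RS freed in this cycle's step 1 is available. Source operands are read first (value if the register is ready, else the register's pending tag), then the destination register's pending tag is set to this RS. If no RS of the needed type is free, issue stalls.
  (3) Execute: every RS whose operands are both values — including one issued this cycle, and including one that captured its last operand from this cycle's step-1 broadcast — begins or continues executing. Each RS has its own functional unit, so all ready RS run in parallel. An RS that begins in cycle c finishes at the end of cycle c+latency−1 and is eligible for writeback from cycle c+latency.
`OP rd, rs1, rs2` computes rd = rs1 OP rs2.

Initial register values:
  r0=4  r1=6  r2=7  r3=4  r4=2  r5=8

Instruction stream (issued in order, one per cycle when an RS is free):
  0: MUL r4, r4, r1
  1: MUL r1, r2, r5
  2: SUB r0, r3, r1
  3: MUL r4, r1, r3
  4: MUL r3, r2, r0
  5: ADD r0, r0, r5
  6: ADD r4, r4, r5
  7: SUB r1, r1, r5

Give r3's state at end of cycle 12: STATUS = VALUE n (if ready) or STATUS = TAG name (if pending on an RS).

STATUS = TAG Mul2

cycle 1: issue MUL r4<-Mul1 // r0:4,r1:6,r2:7,r3:4,r4:Mul1,r5:8
cycle 2: issue MUL r1<-Mul2 // r0:4,r1:Mul2,r2:7,r3:4,r4:Mul1,r5:8
cycle 3: issue SUB r0<-Add1 // r0:Add1,r1:Mul2,r2:7,r3:4,r4:Mul1,r5:8
cycle 4: stall // r0:Add1,r1:Mul2,r2:7,r3:4,r4:Mul1,r5:8
cycle 5: CDB Mul1=12; issue MUL r4<-Mul1 // r0:Add1,r1:Mul2,r2:7,r3:4,r4:Mul1,r5:8
cycle 6: CDB Mul2=56; issue MUL r3<-Mul2 // r0:Add1,r1:56,r2:7,r3:Mul2,r4:Mul1,r5:8
cycle 7: issue ADD r0<-Add2 // r0:Add2,r1:56,r2:7,r3:Mul2,r4:Mul1,r5:8
cycle 8: CDB Add1=-52; issue ADD r4<-Add1 // r0:Add2,r1:56,r2:7,r3:Mul2,r4:Add1,r5:8
cycle 9: issue SUB r1<-Add3 // r0:Add2,r1:Add3,r2:7,r3:Mul2,r4:Add1,r5:8
cycle 10: CDB Add2=-44 // r0:-44,r1:Add3,r2:7,r3:Mul2,r4:Add1,r5:8
cycle 11: CDB Add3=48 // r0:-44,r1:48,r2:7,r3:Mul2,r4:Add1,r5:8
cycle 12: CDB Mul1=224 // r0:-44,r1:48,r2:7,r3:Mul2,r4:Add1,r5:8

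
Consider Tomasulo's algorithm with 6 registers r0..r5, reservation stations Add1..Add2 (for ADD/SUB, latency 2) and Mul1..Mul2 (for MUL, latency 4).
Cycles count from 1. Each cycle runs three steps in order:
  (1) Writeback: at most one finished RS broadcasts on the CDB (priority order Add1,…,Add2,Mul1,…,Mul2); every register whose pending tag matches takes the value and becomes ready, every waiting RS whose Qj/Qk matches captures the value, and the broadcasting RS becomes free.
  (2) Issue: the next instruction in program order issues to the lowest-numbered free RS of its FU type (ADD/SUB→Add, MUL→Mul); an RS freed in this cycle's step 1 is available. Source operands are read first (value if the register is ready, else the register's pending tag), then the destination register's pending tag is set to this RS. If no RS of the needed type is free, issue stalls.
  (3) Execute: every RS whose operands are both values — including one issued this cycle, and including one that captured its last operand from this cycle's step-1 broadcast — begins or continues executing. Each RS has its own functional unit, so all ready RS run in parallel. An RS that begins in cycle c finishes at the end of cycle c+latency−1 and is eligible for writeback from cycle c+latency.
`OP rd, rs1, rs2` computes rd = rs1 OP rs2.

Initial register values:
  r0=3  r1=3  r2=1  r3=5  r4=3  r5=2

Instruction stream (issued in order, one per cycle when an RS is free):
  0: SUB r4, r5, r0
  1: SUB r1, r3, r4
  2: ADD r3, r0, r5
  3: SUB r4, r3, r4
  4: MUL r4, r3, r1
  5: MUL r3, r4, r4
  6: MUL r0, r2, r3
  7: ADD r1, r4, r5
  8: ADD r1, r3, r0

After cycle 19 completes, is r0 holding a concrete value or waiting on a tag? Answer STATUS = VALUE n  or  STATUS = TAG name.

STATUS = VALUE 900

cycle 1: issue SUB r4<-Add1 // r0:3,r1:3,r2:1,r3:5,r4:Add1,r5:2
cycle 2: issue SUB r1<-Add2 // r0:3,r1:Add2,r2:1,r3:5,r4:Add1,r5:2
cycle 3: CDB Add1=-1; issue ADD r3<-Add1 // r0:3,r1:Add2,r2:1,r3:Add1,r4:-1,r5:2
cycle 4: stall // r0:3,r1:Add2,r2:1,r3:Add1,r4:-1,r5:2
cycle 5: CDB Add1=5; issue SUB r4<-Add1 // r0:3,r1:Add2,r2:1,r3:5,r4:Add1,r5:2
cycle 6: CDB Add2=6; issue MUL r4<-Mul1 // r0:3,r1:6,r2:1,r3:5,r4:Mul1,r5:2
cycle 7: CDB Add1=6; issue MUL r3<-Mul2 // r0:3,r1:6,r2:1,r3:Mul2,r4:Mul1,r5:2
cycle 8: stall // r0:3,r1:6,r2:1,r3:Mul2,r4:Mul1,r5:2
cycle 9: stall // r0:3,r1:6,r2:1,r3:Mul2,r4:Mul1,r5:2
cycle 10: CDB Mul1=30; issue MUL r0<-Mul1 // r0:Mul1,r1:6,r2:1,r3:Mul2,r4:30,r5:2
cycle 11: issue ADD r1<-Add1 // r0:Mul1,r1:Add1,r2:1,r3:Mul2,r4:30,r5:2
cycle 12: issue ADD r1<-Add2 // r0:Mul1,r1:Add2,r2:1,r3:Mul2,r4:30,r5:2
cycle 13: CDB Add1=32 // r0:Mul1,r1:Add2,r2:1,r3:Mul2,r4:30,r5:2
cycle 14: CDB Mul2=900 // r0:Mul1,r1:Add2,r2:1,r3:900,r4:30,r5:2
cycle 15: - // r0:Mul1,r1:Add2,r2:1,r3:900,r4:30,r5:2
cycle 16: - // r0:Mul1,r1:Add2,r2:1,r3:900,r4:30,r5:2
cycle 17: - // r0:Mul1,r1:Add2,r2:1,r3:900,r4:30,r5:2
cycle 18: CDB Mul1=900 // r0:900,r1:Add2,r2:1,r3:900,r4:30,r5:2
cycle 19: - // r0:900,r1:Add2,r2:1,r3:900,r4:30,r5:2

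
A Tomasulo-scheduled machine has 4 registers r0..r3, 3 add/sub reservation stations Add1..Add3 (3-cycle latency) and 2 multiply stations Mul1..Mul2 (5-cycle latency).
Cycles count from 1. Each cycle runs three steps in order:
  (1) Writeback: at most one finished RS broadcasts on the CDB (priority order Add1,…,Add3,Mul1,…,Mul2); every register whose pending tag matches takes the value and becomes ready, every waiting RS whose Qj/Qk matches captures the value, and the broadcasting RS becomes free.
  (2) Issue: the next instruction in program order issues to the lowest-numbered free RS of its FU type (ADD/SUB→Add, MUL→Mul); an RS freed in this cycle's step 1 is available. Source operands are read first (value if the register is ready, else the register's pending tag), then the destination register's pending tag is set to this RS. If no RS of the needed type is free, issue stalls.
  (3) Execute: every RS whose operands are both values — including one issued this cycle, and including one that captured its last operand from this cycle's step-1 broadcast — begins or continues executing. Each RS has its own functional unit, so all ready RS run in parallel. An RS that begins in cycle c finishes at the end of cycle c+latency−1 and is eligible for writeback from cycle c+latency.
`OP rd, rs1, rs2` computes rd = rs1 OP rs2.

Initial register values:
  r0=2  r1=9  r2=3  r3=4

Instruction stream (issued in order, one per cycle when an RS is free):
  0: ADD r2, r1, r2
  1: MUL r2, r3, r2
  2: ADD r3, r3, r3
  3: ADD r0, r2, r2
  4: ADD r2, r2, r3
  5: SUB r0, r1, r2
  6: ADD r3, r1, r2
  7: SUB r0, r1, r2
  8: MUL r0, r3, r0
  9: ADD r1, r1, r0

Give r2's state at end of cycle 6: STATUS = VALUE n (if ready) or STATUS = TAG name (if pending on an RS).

STATUS = TAG Add3

cycle 1: issue ADD r2<-Add1 // r0:2,r1:9,r2:Add1,r3:4
cycle 2: issue MUL r2<-Mul1 // r0:2,r1:9,r2:Mul1,r3:4
cycle 3: issue ADD r3<-Add2 // r0:2,r1:9,r2:Mul1,r3:Add2
cycle 4: CDB Add1=12; issue ADD r0<-Add1 // r0:Add1,r1:9,r2:Mul1,r3:Add2
cycle 5: issue ADD r2<-Add3 // r0:Add1,r1:9,r2:Add3,r3:Add2
cycle 6: CDB Add2=8; issue SUB r0<-Add2 // r0:Add2,r1:9,r2:Add3,r3:8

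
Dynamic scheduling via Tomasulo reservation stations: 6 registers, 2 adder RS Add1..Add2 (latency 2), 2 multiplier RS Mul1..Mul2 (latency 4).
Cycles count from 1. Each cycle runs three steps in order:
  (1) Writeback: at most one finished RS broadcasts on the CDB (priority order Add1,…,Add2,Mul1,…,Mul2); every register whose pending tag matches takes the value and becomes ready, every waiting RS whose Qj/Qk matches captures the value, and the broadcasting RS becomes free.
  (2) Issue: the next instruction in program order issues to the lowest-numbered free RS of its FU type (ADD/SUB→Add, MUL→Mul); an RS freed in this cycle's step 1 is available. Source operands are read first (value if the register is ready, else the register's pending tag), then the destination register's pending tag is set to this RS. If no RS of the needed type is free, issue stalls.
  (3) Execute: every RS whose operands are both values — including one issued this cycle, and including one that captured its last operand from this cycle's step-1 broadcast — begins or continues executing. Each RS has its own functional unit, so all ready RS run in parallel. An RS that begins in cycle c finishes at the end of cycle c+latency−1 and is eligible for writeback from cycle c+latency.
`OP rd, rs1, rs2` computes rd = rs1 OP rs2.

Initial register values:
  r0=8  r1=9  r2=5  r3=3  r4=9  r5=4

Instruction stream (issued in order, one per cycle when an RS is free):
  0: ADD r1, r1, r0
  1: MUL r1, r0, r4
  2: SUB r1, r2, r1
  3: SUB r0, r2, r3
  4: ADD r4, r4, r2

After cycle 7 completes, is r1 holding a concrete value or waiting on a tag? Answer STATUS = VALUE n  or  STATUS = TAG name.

STATUS = TAG Add1

cycle 1: issue ADD r1<-Add1 // r0:8,r1:Add1,r2:5,r3:3,r4:9,r5:4
cycle 2: issue MUL r1<-Mul1 // r0:8,r1:Mul1,r2:5,r3:3,r4:9,r5:4
cycle 3: CDB Add1=17; issue SUB r1<-Add1 // r0:8,r1:Add1,r2:5,r3:3,r4:9,r5:4
cycle 4: issue SUB r0<-Add2 // r0:Add2,r1:Add1,r2:5,r3:3,r4:9,r5:4
cycle 5: stall // r0:Add2,r1:Add1,r2:5,r3:3,r4:9,r5:4
cycle 6: CDB Add2=2; issue ADD r4<-Add2 // r0:2,r1:Add1,r2:5,r3:3,r4:Add2,r5:4
cycle 7: CDB Mul1=72 // r0:2,r1:Add1,r2:5,r3:3,r4:Add2,r5:4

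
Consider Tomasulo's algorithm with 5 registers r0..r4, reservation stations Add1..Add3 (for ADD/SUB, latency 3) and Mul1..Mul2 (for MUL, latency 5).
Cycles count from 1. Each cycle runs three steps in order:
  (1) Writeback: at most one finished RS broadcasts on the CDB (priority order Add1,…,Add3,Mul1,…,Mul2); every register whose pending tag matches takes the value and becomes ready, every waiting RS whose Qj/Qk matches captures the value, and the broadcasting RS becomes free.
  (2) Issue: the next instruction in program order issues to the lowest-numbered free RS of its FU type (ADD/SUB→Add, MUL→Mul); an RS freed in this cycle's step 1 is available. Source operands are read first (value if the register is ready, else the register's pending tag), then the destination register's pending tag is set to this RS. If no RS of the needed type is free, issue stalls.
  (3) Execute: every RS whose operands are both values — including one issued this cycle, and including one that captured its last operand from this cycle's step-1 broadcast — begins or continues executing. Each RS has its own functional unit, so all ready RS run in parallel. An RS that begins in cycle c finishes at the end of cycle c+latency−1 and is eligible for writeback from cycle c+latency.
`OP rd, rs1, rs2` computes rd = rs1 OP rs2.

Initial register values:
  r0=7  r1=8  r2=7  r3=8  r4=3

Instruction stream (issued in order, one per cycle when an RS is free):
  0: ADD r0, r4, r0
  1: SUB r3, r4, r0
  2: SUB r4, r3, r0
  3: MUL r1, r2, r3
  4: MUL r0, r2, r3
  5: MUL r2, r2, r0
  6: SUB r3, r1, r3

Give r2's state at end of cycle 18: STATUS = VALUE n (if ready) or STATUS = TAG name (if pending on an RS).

  c1: issue ADD r0<-Add1  regs: r0:Add1,r1:8,r2:7,r3:8,r4:3
  c2: issue SUB r3<-Add2  regs: r0:Add1,r1:8,r2:7,r3:Add2,r4:3
  c3: issue SUB r4<-Add3  regs: r0:Add1,r1:8,r2:7,r3:Add2,r4:Add3
  c4: CDB Add1=10; issue MUL r1<-Mul1  regs: r0:10,r1:Mul1,r2:7,r3:Add2,r4:Add3
  c5: issue MUL r0<-Mul2  regs: r0:Mul2,r1:Mul1,r2:7,r3:Add2,r4:Add3
  c6: stall  regs: r0:Mul2,r1:Mul1,r2:7,r3:Add2,r4:Add3
  c7: CDB Add2=-7; stall  regs: r0:Mul2,r1:Mul1,r2:7,r3:-7,r4:Add3
  c8: stall  regs: r0:Mul2,r1:Mul1,r2:7,r3:-7,r4:Add3
  c9: stall  regs: r0:Mul2,r1:Mul1,r2:7,r3:-7,r4:Add3
  c10: CDB Add3=-17; stall  regs: r0:Mul2,r1:Mul1,r2:7,r3:-7,r4:-17
  c11: stall  regs: r0:Mul2,r1:Mul1,r2:7,r3:-7,r4:-17
  c12: CDB Mul1=-49; issue MUL r2<-Mul1  regs: r0:Mul2,r1:-49,r2:Mul1,r3:-7,r4:-17
  c13: CDB Mul2=-49; issue SUB r3<-Add1  regs: r0:-49,r1:-49,r2:Mul1,r3:Add1,r4:-17
  c14: -  regs: r0:-49,r1:-49,r2:Mul1,r3:Add1,r4:-17
  c15: -  regs: r0:-49,r1:-49,r2:Mul1,r3:Add1,r4:-17
  c16: CDB Add1=-42  regs: r0:-49,r1:-49,r2:Mul1,r3:-42,r4:-17
  c17: -  regs: r0:-49,r1:-49,r2:Mul1,r3:-42,r4:-17
  c18: CDB Mul1=-343  regs: r0:-49,r1:-49,r2:-343,r3:-42,r4:-17

STATUS = VALUE -343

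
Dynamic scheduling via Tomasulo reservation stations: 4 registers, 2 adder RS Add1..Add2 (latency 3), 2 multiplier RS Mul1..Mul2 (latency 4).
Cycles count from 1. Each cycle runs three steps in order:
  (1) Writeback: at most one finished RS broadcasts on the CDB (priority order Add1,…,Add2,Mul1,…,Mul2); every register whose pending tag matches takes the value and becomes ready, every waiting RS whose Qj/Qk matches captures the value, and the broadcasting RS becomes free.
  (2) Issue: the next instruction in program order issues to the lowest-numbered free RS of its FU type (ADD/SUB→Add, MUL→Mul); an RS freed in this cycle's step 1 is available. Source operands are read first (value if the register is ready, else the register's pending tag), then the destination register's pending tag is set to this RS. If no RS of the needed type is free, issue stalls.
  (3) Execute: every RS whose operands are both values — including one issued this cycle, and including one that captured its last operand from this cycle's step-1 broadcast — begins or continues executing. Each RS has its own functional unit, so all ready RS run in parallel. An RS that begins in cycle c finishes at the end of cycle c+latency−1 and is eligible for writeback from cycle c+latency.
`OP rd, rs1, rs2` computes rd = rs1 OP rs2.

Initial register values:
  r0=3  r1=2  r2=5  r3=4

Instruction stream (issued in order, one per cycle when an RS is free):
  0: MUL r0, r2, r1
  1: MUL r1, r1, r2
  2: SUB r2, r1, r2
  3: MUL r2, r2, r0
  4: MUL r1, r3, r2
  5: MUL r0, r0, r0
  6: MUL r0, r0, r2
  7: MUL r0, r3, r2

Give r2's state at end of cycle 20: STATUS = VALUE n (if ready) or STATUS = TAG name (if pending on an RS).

STATUS = VALUE 50

c1: issue MUL r0<-Mul1 | r0:Mul1,r1:2,r2:5,r3:4
c2: issue MUL r1<-Mul2 | r0:Mul1,r1:Mul2,r2:5,r3:4
c3: issue SUB r2<-Add1 | r0:Mul1,r1:Mul2,r2:Add1,r3:4
c4: stall | r0:Mul1,r1:Mul2,r2:Add1,r3:4
c5: CDB Mul1=10; issue MUL r2<-Mul1 | r0:10,r1:Mul2,r2:Mul1,r3:4
c6: CDB Mul2=10; issue MUL r1<-Mul2 | r0:10,r1:Mul2,r2:Mul1,r3:4
c7: stall | r0:10,r1:Mul2,r2:Mul1,r3:4
c8: stall | r0:10,r1:Mul2,r2:Mul1,r3:4
c9: CDB Add1=5; stall | r0:10,r1:Mul2,r2:Mul1,r3:4
c10: stall | r0:10,r1:Mul2,r2:Mul1,r3:4
c11: stall | r0:10,r1:Mul2,r2:Mul1,r3:4
c12: stall | r0:10,r1:Mul2,r2:Mul1,r3:4
c13: CDB Mul1=50; issue MUL r0<-Mul1 | r0:Mul1,r1:Mul2,r2:50,r3:4
c14: stall | r0:Mul1,r1:Mul2,r2:50,r3:4
c15: stall | r0:Mul1,r1:Mul2,r2:50,r3:4
c16: stall | r0:Mul1,r1:Mul2,r2:50,r3:4
c17: CDB Mul1=100; issue MUL r0<-Mul1 | r0:Mul1,r1:Mul2,r2:50,r3:4
c18: CDB Mul2=200; issue MUL r0<-Mul2 | r0:Mul2,r1:200,r2:50,r3:4
c19: - | r0:Mul2,r1:200,r2:50,r3:4
c20: - | r0:Mul2,r1:200,r2:50,r3:4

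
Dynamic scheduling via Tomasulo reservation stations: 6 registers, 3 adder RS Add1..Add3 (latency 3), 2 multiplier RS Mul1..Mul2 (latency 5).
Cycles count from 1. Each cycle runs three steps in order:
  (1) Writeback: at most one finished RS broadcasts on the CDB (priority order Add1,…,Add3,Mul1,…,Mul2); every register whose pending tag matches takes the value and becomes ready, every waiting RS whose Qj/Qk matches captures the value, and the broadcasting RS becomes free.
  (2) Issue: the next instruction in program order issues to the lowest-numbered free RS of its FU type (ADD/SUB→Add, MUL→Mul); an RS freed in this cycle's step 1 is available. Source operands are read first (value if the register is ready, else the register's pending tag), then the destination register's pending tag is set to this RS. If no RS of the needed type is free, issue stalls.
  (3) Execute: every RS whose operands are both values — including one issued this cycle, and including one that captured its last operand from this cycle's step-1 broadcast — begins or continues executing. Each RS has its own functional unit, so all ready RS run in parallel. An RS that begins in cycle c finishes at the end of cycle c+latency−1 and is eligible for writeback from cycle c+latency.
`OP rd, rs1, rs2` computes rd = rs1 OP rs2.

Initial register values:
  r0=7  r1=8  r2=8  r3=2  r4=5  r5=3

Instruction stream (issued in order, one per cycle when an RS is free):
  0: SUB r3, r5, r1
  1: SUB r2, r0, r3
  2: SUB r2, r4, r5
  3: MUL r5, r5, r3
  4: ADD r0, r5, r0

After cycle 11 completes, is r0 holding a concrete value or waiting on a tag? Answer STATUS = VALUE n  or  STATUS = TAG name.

c1: issue SUB r3<-Add1 | r0:7,r1:8,r2:8,r3:Add1,r4:5,r5:3
c2: issue SUB r2<-Add2 | r0:7,r1:8,r2:Add2,r3:Add1,r4:5,r5:3
c3: issue SUB r2<-Add3 | r0:7,r1:8,r2:Add3,r3:Add1,r4:5,r5:3
c4: CDB Add1=-5; issue MUL r5<-Mul1 | r0:7,r1:8,r2:Add3,r3:-5,r4:5,r5:Mul1
c5: issue ADD r0<-Add1 | r0:Add1,r1:8,r2:Add3,r3:-5,r4:5,r5:Mul1
c6: CDB Add3=2 | r0:Add1,r1:8,r2:2,r3:-5,r4:5,r5:Mul1
c7: CDB Add2=12 | r0:Add1,r1:8,r2:2,r3:-5,r4:5,r5:Mul1
c8: - | r0:Add1,r1:8,r2:2,r3:-5,r4:5,r5:Mul1
c9: CDB Mul1=-15 | r0:Add1,r1:8,r2:2,r3:-5,r4:5,r5:-15
c10: - | r0:Add1,r1:8,r2:2,r3:-5,r4:5,r5:-15
c11: - | r0:Add1,r1:8,r2:2,r3:-5,r4:5,r5:-15

STATUS = TAG Add1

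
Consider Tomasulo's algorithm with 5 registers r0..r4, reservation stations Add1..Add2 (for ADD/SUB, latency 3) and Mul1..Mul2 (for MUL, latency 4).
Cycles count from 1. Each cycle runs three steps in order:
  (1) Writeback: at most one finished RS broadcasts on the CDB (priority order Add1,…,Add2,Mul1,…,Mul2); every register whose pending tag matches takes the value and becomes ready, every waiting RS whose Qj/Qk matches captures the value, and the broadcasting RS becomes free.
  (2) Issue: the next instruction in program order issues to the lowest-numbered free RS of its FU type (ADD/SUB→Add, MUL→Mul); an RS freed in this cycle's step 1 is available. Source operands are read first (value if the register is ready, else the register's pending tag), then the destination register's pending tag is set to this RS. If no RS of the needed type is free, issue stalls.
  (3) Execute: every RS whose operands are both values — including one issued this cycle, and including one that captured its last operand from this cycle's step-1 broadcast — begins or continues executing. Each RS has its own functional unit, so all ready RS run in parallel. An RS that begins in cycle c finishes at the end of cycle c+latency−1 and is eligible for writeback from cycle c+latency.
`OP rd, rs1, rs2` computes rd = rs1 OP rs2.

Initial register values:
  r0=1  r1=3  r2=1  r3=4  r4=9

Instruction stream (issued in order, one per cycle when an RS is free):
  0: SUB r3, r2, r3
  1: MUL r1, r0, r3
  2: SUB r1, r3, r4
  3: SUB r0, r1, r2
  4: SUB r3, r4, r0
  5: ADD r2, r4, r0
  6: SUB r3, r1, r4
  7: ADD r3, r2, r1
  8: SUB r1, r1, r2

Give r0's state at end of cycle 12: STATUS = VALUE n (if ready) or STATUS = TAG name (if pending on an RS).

c1: issue SUB r3<-Add1 | r0:1,r1:3,r2:1,r3:Add1,r4:9
c2: issue MUL r1<-Mul1 | r0:1,r1:Mul1,r2:1,r3:Add1,r4:9
c3: issue SUB r1<-Add2 | r0:1,r1:Add2,r2:1,r3:Add1,r4:9
c4: CDB Add1=-3; issue SUB r0<-Add1 | r0:Add1,r1:Add2,r2:1,r3:-3,r4:9
c5: stall | r0:Add1,r1:Add2,r2:1,r3:-3,r4:9
c6: stall | r0:Add1,r1:Add2,r2:1,r3:-3,r4:9
c7: CDB Add2=-12; issue SUB r3<-Add2 | r0:Add1,r1:-12,r2:1,r3:Add2,r4:9
c8: CDB Mul1=-3; stall | r0:Add1,r1:-12,r2:1,r3:Add2,r4:9
c9: stall | r0:Add1,r1:-12,r2:1,r3:Add2,r4:9
c10: CDB Add1=-13; issue ADD r2<-Add1 | r0:-13,r1:-12,r2:Add1,r3:Add2,r4:9
c11: stall | r0:-13,r1:-12,r2:Add1,r3:Add2,r4:9
c12: stall | r0:-13,r1:-12,r2:Add1,r3:Add2,r4:9

STATUS = VALUE -13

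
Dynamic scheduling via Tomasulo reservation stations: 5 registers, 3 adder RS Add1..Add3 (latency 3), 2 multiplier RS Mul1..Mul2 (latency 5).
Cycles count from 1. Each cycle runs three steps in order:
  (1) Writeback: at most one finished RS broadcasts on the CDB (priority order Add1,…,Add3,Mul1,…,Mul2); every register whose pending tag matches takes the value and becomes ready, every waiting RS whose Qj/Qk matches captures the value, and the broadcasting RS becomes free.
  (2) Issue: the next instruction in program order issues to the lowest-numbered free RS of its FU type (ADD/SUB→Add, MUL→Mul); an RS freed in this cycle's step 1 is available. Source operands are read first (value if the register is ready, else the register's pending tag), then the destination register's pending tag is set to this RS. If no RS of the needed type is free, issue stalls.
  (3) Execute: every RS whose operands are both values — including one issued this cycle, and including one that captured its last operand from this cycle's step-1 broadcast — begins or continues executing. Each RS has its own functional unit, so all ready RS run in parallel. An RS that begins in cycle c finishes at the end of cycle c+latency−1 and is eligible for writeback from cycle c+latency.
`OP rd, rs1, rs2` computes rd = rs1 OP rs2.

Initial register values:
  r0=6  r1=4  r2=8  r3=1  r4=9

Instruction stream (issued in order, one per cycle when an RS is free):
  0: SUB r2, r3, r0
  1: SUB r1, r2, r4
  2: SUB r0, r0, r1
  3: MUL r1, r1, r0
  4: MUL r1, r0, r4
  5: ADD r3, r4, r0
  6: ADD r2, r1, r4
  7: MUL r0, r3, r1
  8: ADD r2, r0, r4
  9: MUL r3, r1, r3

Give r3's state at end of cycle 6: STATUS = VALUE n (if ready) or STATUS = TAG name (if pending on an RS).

STATUS = TAG Add1

  c1: issue SUB r2<-Add1  regs: r0:6,r1:4,r2:Add1,r3:1,r4:9
  c2: issue SUB r1<-Add2  regs: r0:6,r1:Add2,r2:Add1,r3:1,r4:9
  c3: issue SUB r0<-Add3  regs: r0:Add3,r1:Add2,r2:Add1,r3:1,r4:9
  c4: CDB Add1=-5; issue MUL r1<-Mul1  regs: r0:Add3,r1:Mul1,r2:-5,r3:1,r4:9
  c5: issue MUL r1<-Mul2  regs: r0:Add3,r1:Mul2,r2:-5,r3:1,r4:9
  c6: issue ADD r3<-Add1  regs: r0:Add3,r1:Mul2,r2:-5,r3:Add1,r4:9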